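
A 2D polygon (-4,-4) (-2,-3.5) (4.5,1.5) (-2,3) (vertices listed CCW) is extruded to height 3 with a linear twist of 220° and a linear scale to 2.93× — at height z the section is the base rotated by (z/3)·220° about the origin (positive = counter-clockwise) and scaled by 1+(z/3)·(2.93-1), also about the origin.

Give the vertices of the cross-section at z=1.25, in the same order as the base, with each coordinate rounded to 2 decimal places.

Cross-section at z=1.25: (7.42,-7.00) (6.42,-3.42) (-2.94,8.04) (-5.31,-3.76)

t = z/height = 1.25/3 = 0.416667
s = 1 + (scale-1)·z/height = 1 + (2.93-1)·1.25/3 = 1.804167
θ = twist·z/height = 220°·1.25/3 = 91.6667° = 1.599885 rad
cos θ = -0.029085, sin θ = 0.999577 (intermediates below are computed at full precision and shown rounded to 5 d.p.)
v1: (-4,-4) → rotate → (4.11465,-3.88197) → ×s → (7.42351,-7.00372) → (7.42,-7.00)
v2: (-2,-3.5) → rotate → (3.55669,-1.89736) → ×s → (6.41686,-3.42315) → (6.42,-3.42)
v3: (4.5,1.5) → rotate → (-1.63025,4.45447) → ×s → (-2.94124,8.03660) → (-2.94,8.04)
v4: (-2,3) → rotate → (-2.94056,-2.08641) → ×s → (-5.30526,-3.76423) → (-5.31,-3.76)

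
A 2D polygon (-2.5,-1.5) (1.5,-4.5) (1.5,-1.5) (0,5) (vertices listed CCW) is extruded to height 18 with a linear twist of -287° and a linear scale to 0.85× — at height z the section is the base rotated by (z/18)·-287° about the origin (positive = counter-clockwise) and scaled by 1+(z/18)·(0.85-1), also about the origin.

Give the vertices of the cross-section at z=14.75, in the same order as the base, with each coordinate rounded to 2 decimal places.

Cross-section at z=14.75: (2.33,-1.05) (2.49,3.33) (0.33,1.83) (-3.60,-2.50)

t = z/height = 14.75/18 = 0.819444
s = 1 + (scale-1)·z/height = 1 + (0.85-1)·14.75/18 = 0.877083
θ = twist·z/height = -287°·14.75/18 = -235.1806° = -4.104675 rad
cos θ = -0.570992, sin θ = 0.820955 (intermediates below are computed at full precision and shown rounded to 5 d.p.)
v1: (-2.5,-1.5) → rotate → (2.65891,-1.19590) → ×s → (2.33209,-1.04890) → (2.33,-1.05)
v2: (1.5,-4.5) → rotate → (2.83781,3.80090) → ×s → (2.48900,3.33370) → (2.49,3.33)
v3: (1.5,-1.5) → rotate → (0.37494,2.08792) → ×s → (0.32886,1.83128) → (0.33,1.83)
v4: (0,5) → rotate → (-4.10478,-2.85496) → ×s → (-3.60023,-2.50404) → (-3.60,-2.50)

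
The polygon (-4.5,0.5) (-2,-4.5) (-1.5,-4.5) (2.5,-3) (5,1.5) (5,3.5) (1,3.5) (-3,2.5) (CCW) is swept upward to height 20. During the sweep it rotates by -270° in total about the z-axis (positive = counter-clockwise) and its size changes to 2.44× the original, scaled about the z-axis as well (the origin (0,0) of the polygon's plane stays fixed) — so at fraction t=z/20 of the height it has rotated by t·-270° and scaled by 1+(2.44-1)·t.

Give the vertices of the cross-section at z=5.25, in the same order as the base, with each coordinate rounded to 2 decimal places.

Cross-section at z=5.25: (-1.38,6.08) (-6.76,0.57) (-6.54,-0.08) (-2.78,-4.61) (4.21,-5.83) (6.81,-4.93) (5.01,0.28) (1.90,5.03)

t = z/height = 5.25/20 = 0.2625
s = 1 + (scale-1)·z/height = 1 + (2.44-1)·5.25/20 = 1.378000
θ = twist·z/height = -270°·5.25/20 = -70.8750° = -1.237002 rad
cos θ = 0.327630, sin θ = -0.944806 (intermediates below are computed at full precision and shown rounded to 5 d.p.)
v1: (-4.5,0.5) → rotate → (-1.00193,4.41544) → ×s → (-1.38066,6.08448) → (-1.38,6.08)
v2: (-2,-4.5) → rotate → (-4.90689,0.41528) → ×s → (-6.76169,0.57225) → (-6.76,0.57)
v3: (-1.5,-4.5) → rotate → (-4.74307,-0.05713) → ×s → (-6.53595,-0.07872) → (-6.54,-0.08)
v4: (2.5,-3) → rotate → (-2.01534,-3.34491) → ×s → (-2.77714,-4.60928) → (-2.78,-4.61)
v5: (5,1.5) → rotate → (3.05536,-4.23258) → ×s → (4.21029,-5.83250) → (4.21,-5.83)
v6: (5,3.5) → rotate → (4.94497,-3.57732) → ×s → (6.81417,-4.92955) → (6.81,-4.93)
v7: (1,3.5) → rotate → (3.63445,0.20190) → ×s → (5.00827,0.27822) → (5.01,0.28)
v8: (-3,2.5) → rotate → (1.37912,3.65349) → ×s → (1.90043,5.03451) → (1.90,5.03)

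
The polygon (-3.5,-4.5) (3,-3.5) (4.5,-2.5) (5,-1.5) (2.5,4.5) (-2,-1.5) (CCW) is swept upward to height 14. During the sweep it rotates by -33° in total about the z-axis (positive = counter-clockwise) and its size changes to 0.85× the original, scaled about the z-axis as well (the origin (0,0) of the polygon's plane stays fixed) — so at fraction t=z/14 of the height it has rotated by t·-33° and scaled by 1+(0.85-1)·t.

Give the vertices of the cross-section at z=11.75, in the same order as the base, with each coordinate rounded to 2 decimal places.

t = z/height = 11.75/14 = 0.839286
s = 1 + (scale-1)·z/height = 1 + (0.85-1)·11.75/14 = 0.874107
θ = twist·z/height = -33°·11.75/14 = -27.6964° = -0.483394 rad
cos θ = 0.885423, sin θ = -0.464787 (intermediates below are computed at full precision and shown rounded to 5 d.p.)
v1: (-3.5,-4.5) → rotate → (-5.19052,-2.35765) → ×s → (-4.53707,-2.06084) → (-4.54,-2.06)
v2: (3,-3.5) → rotate → (1.02951,-4.49334) → ×s → (0.89991,-3.92766) → (0.90,-3.93)
v3: (4.5,-2.5) → rotate → (2.82243,-4.30510) → ×s → (2.46711,-3.76312) → (2.47,-3.76)
v4: (5,-1.5) → rotate → (3.72993,-3.65207) → ×s → (3.26036,-3.19230) → (3.26,-3.19)
v5: (2.5,4.5) → rotate → (4.30510,2.82243) → ×s → (3.76312,2.46711) → (3.76,2.47)
v6: (-2,-1.5) → rotate → (-2.46803,-0.39856) → ×s → (-2.15732,-0.34838) → (-2.16,-0.35)

Cross-section at z=11.75: (-4.54,-2.06) (0.90,-3.93) (2.47,-3.76) (3.26,-3.19) (3.76,2.47) (-2.16,-0.35)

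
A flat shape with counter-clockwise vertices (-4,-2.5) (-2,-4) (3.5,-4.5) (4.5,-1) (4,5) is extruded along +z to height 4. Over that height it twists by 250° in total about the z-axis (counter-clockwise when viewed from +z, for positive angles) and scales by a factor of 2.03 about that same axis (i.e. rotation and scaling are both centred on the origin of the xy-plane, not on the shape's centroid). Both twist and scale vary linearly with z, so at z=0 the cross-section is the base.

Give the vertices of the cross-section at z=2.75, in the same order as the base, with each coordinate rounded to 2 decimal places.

Cross-section at z=2.75: (7.37,3.26) (4.35,6.28) (-4.83,8.45) (-7.37,2.78) (-7.97,-7.49)

t = z/height = 2.75/4 = 0.6875
s = 1 + (scale-1)·z/height = 1 + (2.03-1)·2.75/4 = 1.708125
θ = twist·z/height = 250°·2.75/4 = 171.8750° = 2.999785 rad
cos θ = -0.989962, sin θ = 0.141333 (intermediates below are computed at full precision and shown rounded to 5 d.p.)
v1: (-4,-2.5) → rotate → (4.31318,1.90957) → ×s → (7.36745,3.26179) → (7.37,3.26)
v2: (-2,-4) → rotate → (2.54526,3.67718) → ×s → (4.34762,6.28109) → (4.35,6.28)
v3: (3.5,-4.5) → rotate → (-2.82887,4.94950) → ×s → (-4.83206,8.45436) → (-4.83,8.45)
v4: (4.5,-1) → rotate → (-4.31350,1.62596) → ×s → (-7.36799,2.77735) → (-7.37,2.78)
v5: (4,5) → rotate → (-4.66651,-4.38448) → ×s → (-7.97099,-7.48924) → (-7.97,-7.49)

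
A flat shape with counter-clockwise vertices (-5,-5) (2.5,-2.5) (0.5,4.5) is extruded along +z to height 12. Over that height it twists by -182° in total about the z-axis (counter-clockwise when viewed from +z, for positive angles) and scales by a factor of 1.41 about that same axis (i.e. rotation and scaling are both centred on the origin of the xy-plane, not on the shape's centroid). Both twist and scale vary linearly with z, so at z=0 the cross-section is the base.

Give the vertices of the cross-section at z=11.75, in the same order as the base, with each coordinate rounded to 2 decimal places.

t = z/height = 11.75/12 = 0.979167
s = 1 + (scale-1)·z/height = 1 + (1.41-1)·11.75/12 = 1.401458
θ = twist·z/height = -182°·11.75/12 = -178.2083° = -3.110322 rad
cos θ = -0.999511, sin θ = -0.031265 (intermediates below are computed at full precision and shown rounded to 5 d.p.)
v1: (-5,-5) → rotate → (4.84123,5.15388) → ×s → (6.78478,7.22295) → (6.78,7.22)
v2: (2.5,-2.5) → rotate → (-2.57694,2.42061) → ×s → (-3.61148,3.39239) → (-3.61,3.39)
v3: (0.5,4.5) → rotate → (-0.35906,-4.51343) → ×s → (-0.50321,-6.32539) → (-0.50,-6.33)

Cross-section at z=11.75: (6.78,7.22) (-3.61,3.39) (-0.50,-6.33)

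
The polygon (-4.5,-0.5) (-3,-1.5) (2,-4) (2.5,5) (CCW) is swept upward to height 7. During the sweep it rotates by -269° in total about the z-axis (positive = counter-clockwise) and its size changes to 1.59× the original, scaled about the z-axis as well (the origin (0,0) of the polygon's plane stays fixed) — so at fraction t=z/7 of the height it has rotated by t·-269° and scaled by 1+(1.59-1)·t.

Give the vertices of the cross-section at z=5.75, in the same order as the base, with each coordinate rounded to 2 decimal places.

Cross-section at z=5.75: (5.53,-3.82) (4.82,-1.24) (1.65,6.43) (-7.67,-3.17)

t = z/height = 5.75/7 = 0.821429
s = 1 + (scale-1)·z/height = 1 + (1.59-1)·5.75/7 = 1.484643
θ = twist·z/height = -269°·5.75/7 = -220.9643° = -3.856554 rad
cos θ = -0.755118, sin θ = 0.655588 (intermediates below are computed at full precision and shown rounded to 5 d.p.)
v1: (-4.5,-0.5) → rotate → (3.72583,-2.57259) → ×s → (5.53152,-3.81938) → (5.53,-3.82)
v2: (-3,-1.5) → rotate → (3.24874,-0.83409) → ×s → (4.82322,-1.23832) → (4.82,-1.24)
v3: (2,-4) → rotate → (1.11212,4.33165) → ×s → (1.65110,6.43095) → (1.65,6.43)
v4: (2.5,5) → rotate → (-5.16574,-2.13662) → ×s → (-7.66928,-3.17212) → (-7.67,-3.17)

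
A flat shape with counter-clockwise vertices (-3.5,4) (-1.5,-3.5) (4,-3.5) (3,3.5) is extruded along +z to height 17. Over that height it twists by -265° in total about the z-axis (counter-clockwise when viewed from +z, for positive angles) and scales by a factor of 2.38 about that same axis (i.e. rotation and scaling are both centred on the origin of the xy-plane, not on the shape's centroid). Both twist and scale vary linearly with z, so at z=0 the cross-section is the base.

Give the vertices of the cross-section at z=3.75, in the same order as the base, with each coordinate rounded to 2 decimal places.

t = z/height = 3.75/17 = 0.220588
s = 1 + (scale-1)·z/height = 1 + (2.38-1)·3.75/17 = 1.304412
θ = twist·z/height = -265°·3.75/17 = -58.4559° = -1.020248 rad
cos θ = 0.523155, sin θ = -0.852238 (intermediates below are computed at full precision and shown rounded to 5 d.p.)
v1: (-3.5,4) → rotate → (1.57791,5.07545) → ×s → (2.05824,6.62048) → (2.06,6.62)
v2: (-1.5,-3.5) → rotate → (-3.76756,-0.55269) → ×s → (-4.91445,-0.72093) → (-4.91,-0.72)
v3: (4,-3.5) → rotate → (-0.89021,-5.23999) → ×s → (-1.16120,-6.83511) → (-1.16,-6.84)
v4: (3,3.5) → rotate → (4.55230,-0.72567) → ×s → (5.93807,-0.94657) → (5.94,-0.95)

Cross-section at z=3.75: (2.06,6.62) (-4.91,-0.72) (-1.16,-6.84) (5.94,-0.95)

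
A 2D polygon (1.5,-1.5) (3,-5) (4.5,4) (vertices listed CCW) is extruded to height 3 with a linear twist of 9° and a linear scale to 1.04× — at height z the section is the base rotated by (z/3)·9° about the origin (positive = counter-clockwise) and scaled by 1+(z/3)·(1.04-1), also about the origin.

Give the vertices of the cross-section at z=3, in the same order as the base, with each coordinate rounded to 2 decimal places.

t = z/height = 3/3 = 1
s = 1 + (scale-1)·z/height = 1 + (1.04-1)·3/3 = 1.040000
θ = twist·z/height = 9°·3/3 = 9.0000° = 0.157080 rad
cos θ = 0.987688, sin θ = 0.156434 (intermediates below are computed at full precision and shown rounded to 5 d.p.)
v1: (1.5,-1.5) → rotate → (1.71618,-1.24688) → ×s → (1.78483,-1.29676) → (1.78,-1.30)
v2: (3,-5) → rotate → (3.74524,-4.46914) → ×s → (3.89505,-4.64790) → (3.90,-4.65)
v3: (4.5,4) → rotate → (3.81886,4.65471) → ×s → (3.97161,4.84090) → (3.97,4.84)

Cross-section at z=3: (1.78,-1.30) (3.90,-4.65) (3.97,4.84)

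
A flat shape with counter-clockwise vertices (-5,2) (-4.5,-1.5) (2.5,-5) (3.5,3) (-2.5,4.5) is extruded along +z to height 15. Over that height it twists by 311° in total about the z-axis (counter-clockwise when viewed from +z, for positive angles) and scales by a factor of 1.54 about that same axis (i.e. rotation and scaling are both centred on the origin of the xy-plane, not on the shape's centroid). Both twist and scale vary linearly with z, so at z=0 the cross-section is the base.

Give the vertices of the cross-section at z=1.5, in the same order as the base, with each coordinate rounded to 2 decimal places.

t = z/height = 1.5/15 = 0.1
s = 1 + (scale-1)·z/height = 1 + (1.54-1)·1.5/15 = 1.054000
θ = twist·z/height = 311°·1.5/15 = 31.1000° = 0.542797 rad
cos θ = 0.856267, sin θ = 0.516533 (intermediates below are computed at full precision and shown rounded to 5 d.p.)
v1: (-5,2) → rotate → (-5.31440,-0.87013) → ×s → (-5.60138,-0.91712) → (-5.60,-0.92)
v2: (-4.5,-1.5) → rotate → (-3.07840,-3.60880) → ×s → (-3.24464,-3.80368) → (-3.24,-3.80)
v3: (2.5,-5) → rotate → (4.72333,-2.99000) → ×s → (4.97839,-3.15146) → (4.98,-3.15)
v4: (3.5,3) → rotate → (1.44733,4.37667) → ×s → (1.52549,4.61301) → (1.53,4.61)
v5: (-2.5,4.5) → rotate → (-4.46507,2.56187) → ×s → (-4.70618,2.70021) → (-4.71,2.70)

Cross-section at z=1.5: (-5.60,-0.92) (-3.24,-3.80) (4.98,-3.15) (1.53,4.61) (-4.71,2.70)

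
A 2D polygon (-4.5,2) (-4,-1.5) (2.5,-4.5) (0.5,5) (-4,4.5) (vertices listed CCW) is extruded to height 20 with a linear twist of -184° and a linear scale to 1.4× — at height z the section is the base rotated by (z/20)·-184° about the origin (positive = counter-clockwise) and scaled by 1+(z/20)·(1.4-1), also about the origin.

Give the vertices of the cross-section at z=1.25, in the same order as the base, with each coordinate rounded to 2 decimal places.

t = z/height = 1.25/20 = 0.0625
s = 1 + (scale-1)·z/height = 1 + (1.4-1)·1.25/20 = 1.025000
θ = twist·z/height = -184°·1.25/20 = -11.5000° = -0.200713 rad
cos θ = 0.979925, sin θ = -0.199368 (intermediates below are computed at full precision and shown rounded to 5 d.p.)
v1: (-4.5,2) → rotate → (-4.01093,2.85701) → ×s → (-4.11120,2.92843) → (-4.11,2.93)
v2: (-4,-1.5) → rotate → (-4.21875,-0.67242) → ×s → (-4.32422,-0.68923) → (-4.32,-0.69)
v3: (2.5,-4.5) → rotate → (1.55266,-4.90808) → ×s → (1.59147,-5.03078) → (1.59,-5.03)
v4: (0.5,5) → rotate → (1.48680,4.79994) → ×s → (1.52397,4.91994) → (1.52,4.92)
v5: (-4,4.5) → rotate → (-3.02254,5.20713) → ×s → (-3.09811,5.33731) → (-3.10,5.34)

Cross-section at z=1.25: (-4.11,2.93) (-4.32,-0.69) (1.59,-5.03) (1.52,4.92) (-3.10,5.34)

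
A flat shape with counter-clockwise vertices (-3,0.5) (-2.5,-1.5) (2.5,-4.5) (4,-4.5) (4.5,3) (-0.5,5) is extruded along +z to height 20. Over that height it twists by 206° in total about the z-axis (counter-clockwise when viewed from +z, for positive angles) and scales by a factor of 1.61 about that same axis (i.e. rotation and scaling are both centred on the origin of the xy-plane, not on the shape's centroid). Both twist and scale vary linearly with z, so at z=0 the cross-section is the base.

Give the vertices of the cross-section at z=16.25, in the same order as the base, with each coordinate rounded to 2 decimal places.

t = z/height = 16.25/20 = 0.8125
s = 1 + (scale-1)·z/height = 1 + (1.61-1)·16.25/20 = 1.495625
θ = twist·z/height = 206°·16.25/20 = 167.3750° = 2.921245 rad
cos θ = -0.975821, sin θ = 0.218569 (intermediates below are computed at full precision and shown rounded to 5 d.p.)
v1: (-3,0.5) → rotate → (2.81818,-1.14362) → ×s → (4.21494,-1.71042) → (4.21,-1.71)
v2: (-2.5,-1.5) → rotate → (2.76741,0.91731) → ×s → (4.13900,1.37195) → (4.14,1.37)
v3: (2.5,-4.5) → rotate → (-1.45599,4.93762) → ×s → (-2.17762,7.38483) → (-2.18,7.38)
v4: (4,-4.5) → rotate → (-2.91973,5.26547) → ×s → (-4.36681,7.87517) → (-4.37,7.88)
v5: (4.5,3) → rotate → (-5.04690,-1.94390) → ×s → (-7.54828,-2.90735) → (-7.55,-2.91)
v6: (-0.5,5) → rotate → (-0.60493,-4.98839) → ×s → (-0.90476,-7.46076) → (-0.90,-7.46)

Cross-section at z=16.25: (4.21,-1.71) (4.14,1.37) (-2.18,7.38) (-4.37,7.88) (-7.55,-2.91) (-0.90,-7.46)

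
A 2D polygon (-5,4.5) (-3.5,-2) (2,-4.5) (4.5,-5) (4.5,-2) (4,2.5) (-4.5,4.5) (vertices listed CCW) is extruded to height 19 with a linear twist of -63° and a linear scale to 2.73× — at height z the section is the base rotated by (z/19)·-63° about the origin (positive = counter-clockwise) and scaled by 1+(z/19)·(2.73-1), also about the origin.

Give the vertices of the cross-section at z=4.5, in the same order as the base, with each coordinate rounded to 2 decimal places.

Cross-section at z=4.5: (-5.18,7.94) (-5.49,-1.45) (1.09,-6.86) (4.31,-8.44) (5.40,-4.36) (6.36,1.95) (-4.50,7.76)

t = z/height = 4.5/19 = 0.236842
s = 1 + (scale-1)·z/height = 1 + (2.73-1)·4.5/19 = 1.409737
θ = twist·z/height = -63°·4.5/19 = -14.9211° = -0.260421 rad
cos θ = 0.966282, sin θ = -0.257488 (intermediates below are computed at full precision and shown rounded to 5 d.p.)
v1: (-5,4.5) → rotate → (-3.67271,5.63571) → ×s → (-5.17756,7.94486) → (-5.18,7.94)
v2: (-3.5,-2) → rotate → (-3.89696,-1.03136) → ×s → (-5.49369,-1.45394) → (-5.49,-1.45)
v3: (2,-4.5) → rotate → (0.77387,-4.86324) → ×s → (1.09095,-6.85589) → (1.09,-6.86)
v4: (4.5,-5) → rotate → (3.06083,-5.99010) → ×s → (4.31496,-8.44447) → (4.31,-8.44)
v5: (4.5,-2) → rotate → (3.83329,-3.09126) → ×s → (5.40393,-4.35786) → (5.40,-4.36)
v6: (4,2.5) → rotate → (4.50885,1.38575) → ×s → (6.35629,1.95355) → (6.36,1.95)
v7: (-4.5,4.5) → rotate → (-3.18957,5.50696) → ×s → (-4.49646,7.76337) → (-4.50,7.76)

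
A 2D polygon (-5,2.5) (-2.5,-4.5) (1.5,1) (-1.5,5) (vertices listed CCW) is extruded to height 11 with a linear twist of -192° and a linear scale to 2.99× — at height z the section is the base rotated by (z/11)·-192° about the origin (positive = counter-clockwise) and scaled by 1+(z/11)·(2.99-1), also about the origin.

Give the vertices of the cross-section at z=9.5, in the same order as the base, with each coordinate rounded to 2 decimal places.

Cross-section at z=9.5: (14.84,-3.26) (3.59,13.53) (-3.29,-3.63) (7.28,-12.18)

t = z/height = 9.5/11 = 0.863636
s = 1 + (scale-1)·z/height = 1 + (2.99-1)·9.5/11 = 2.718636
θ = twist·z/height = -192°·9.5/11 = -165.8182° = -2.894073 rad
cos θ = -0.969523, sin θ = -0.245000 (intermediates below are computed at full precision and shown rounded to 5 d.p.)
v1: (-5,2.5) → rotate → (5.46012,-1.19881) → ×s → (14.84407,-3.25913) → (14.84,-3.26)
v2: (-2.5,-4.5) → rotate → (1.32131,4.97535) → ×s → (3.59216,13.52618) → (3.59,13.53)
v3: (1.5,1) → rotate → (-1.20928,-1.33702) → ×s → (-3.28761,-3.63488) → (-3.29,-3.63)
v4: (-1.5,5) → rotate → (2.67928,-4.48012) → ×s → (7.28400,-12.17981) → (7.28,-12.18)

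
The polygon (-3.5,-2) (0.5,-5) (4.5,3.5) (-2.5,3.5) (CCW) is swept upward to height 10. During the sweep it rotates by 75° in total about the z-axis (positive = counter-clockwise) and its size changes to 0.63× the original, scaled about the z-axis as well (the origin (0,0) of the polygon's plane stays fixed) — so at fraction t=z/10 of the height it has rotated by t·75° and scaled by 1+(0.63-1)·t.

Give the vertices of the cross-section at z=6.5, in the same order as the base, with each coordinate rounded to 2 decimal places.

Cross-section at z=6.5: (-0.61,-3.00) (3.11,-2.22) (0.25,4.32) (-3.25,0.33)

t = z/height = 6.5/10 = 0.65
s = 1 + (scale-1)·z/height = 1 + (0.63-1)·6.5/10 = 0.759500
θ = twist·z/height = 75°·6.5/10 = 48.7500° = 0.850848 rad
cos θ = 0.659346, sin θ = 0.751840 (intermediates below are computed at full precision and shown rounded to 5 d.p.)
v1: (-3.5,-2) → rotate → (-0.80403,-3.95013) → ×s → (-0.61066,-3.00012) → (-0.61,-3.00)
v2: (0.5,-5) → rotate → (4.08887,-2.92081) → ×s → (3.10550,-2.21835) → (3.11,-2.22)
v3: (4.5,3.5) → rotate → (0.33562,5.69099) → ×s → (0.25490,4.32231) → (0.25,4.32)
v4: (-2.5,3.5) → rotate → (-4.27980,0.42811) → ×s → (-3.25051,0.32515) → (-3.25,0.33)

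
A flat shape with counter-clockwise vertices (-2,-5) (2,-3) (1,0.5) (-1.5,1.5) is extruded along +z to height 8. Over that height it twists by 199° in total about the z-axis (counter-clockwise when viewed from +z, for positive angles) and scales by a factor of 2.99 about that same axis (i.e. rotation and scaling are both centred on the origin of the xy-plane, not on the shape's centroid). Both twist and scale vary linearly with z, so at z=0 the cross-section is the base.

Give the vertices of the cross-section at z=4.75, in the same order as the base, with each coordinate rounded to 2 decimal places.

t = z/height = 4.75/8 = 0.59375
s = 1 + (scale-1)·z/height = 1 + (2.99-1)·4.75/8 = 2.181563
θ = twist·z/height = 199°·4.75/8 = 118.1563° = 2.062216 rad
cos θ = -0.471878, sin θ = 0.881664 (intermediates below are computed at full precision and shown rounded to 5 d.p.)
v1: (-2,-5) → rotate → (5.35208,0.59606) → ×s → (11.67589,1.30034) → (11.68,1.30)
v2: (2,-3) → rotate → (1.70124,3.17896) → ×s → (3.71135,6.93510) → (3.71,6.94)
v3: (1,0.5) → rotate → (-0.91271,0.64573) → ×s → (-1.99113,1.40869) → (-1.99,1.41)
v4: (-1.5,1.5) → rotate → (-0.61468,-2.03031) → ×s → (-1.34096,-4.42925) → (-1.34,-4.43)

Cross-section at z=4.75: (11.68,1.30) (3.71,6.94) (-1.99,1.41) (-1.34,-4.43)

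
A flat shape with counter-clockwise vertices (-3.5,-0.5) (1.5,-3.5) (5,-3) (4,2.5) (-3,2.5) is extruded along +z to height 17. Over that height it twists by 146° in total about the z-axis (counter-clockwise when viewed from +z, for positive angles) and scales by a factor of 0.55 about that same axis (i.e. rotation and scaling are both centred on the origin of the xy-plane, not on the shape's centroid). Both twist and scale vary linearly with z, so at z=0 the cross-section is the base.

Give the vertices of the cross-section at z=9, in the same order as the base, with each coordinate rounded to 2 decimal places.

t = z/height = 9/17 = 0.529412
s = 1 + (scale-1)·z/height = 1 + (0.55-1)·9/17 = 0.761765
θ = twist·z/height = 146°·9/17 = 77.2941° = 1.349037 rad
cos θ = 0.219946, sin θ = 0.975512 (intermediates below are computed at full precision and shown rounded to 5 d.p.)
v1: (-3.5,-0.5) → rotate → (-0.28206,-3.52427) → ×s → (-0.21486,-2.68466) → (-0.21,-2.68)
v2: (1.5,-3.5) → rotate → (3.74421,0.69346) → ×s → (2.85221,0.52825) → (2.85,0.53)
v3: (5,-3) → rotate → (4.02627,4.21772) → ×s → (3.06707,3.21291) → (3.07,3.21)
v4: (4,2.5) → rotate → (-1.55899,4.45191) → ×s → (-1.18759,3.39131) → (-1.19,3.39)
v5: (-3,2.5) → rotate → (-3.09862,-2.37667) → ×s → (-2.36042,-1.81046) → (-2.36,-1.81)

Cross-section at z=9: (-0.21,-2.68) (2.85,0.53) (3.07,3.21) (-1.19,3.39) (-2.36,-1.81)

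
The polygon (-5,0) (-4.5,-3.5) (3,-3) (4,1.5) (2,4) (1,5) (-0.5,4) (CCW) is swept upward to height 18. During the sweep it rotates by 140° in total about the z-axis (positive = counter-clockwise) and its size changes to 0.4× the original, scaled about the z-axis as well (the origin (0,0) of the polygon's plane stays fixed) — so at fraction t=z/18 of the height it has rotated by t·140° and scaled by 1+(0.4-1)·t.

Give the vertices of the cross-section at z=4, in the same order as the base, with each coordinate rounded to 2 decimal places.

Cross-section at z=4: (-3.71,-2.24) (-1.77,-4.61) (3.57,-0.88) (2.30,2.90) (-0.31,3.86) (-1.50,4.16) (-2.16,2.74)

t = z/height = 4/18 = 0.222222
s = 1 + (scale-1)·z/height = 1 + (0.4-1)·4/18 = 0.866667
θ = twist·z/height = 140°·4/18 = 31.1111° = 0.542991 rad
cos θ = 0.856167, sin θ = 0.516699 (intermediates below are computed at full precision and shown rounded to 5 d.p.)
v1: (-5,0) → rotate → (-4.28083,-2.58350) → ×s → (-3.71006,-2.23903) → (-3.71,-2.24)
v2: (-4.5,-3.5) → rotate → (-2.04430,-5.32173) → ×s → (-1.77173,-4.61217) → (-1.77,-4.61)
v3: (3,-3) → rotate → (4.11860,-1.01840) → ×s → (3.56945,-0.88262) → (3.57,-0.88)
v4: (4,1.5) → rotate → (2.64962,3.35105) → ×s → (2.29634,2.90424) → (2.30,2.90)
v5: (2,4) → rotate → (-0.35446,4.45807) → ×s → (-0.30720,3.86366) → (-0.31,3.86)
v6: (1,5) → rotate → (-1.72733,4.79753) → ×s → (-1.49702,4.15786) → (-1.50,4.16)
v7: (-0.5,4) → rotate → (-2.49488,3.16632) → ×s → (-2.16223,2.74414) → (-2.16,2.74)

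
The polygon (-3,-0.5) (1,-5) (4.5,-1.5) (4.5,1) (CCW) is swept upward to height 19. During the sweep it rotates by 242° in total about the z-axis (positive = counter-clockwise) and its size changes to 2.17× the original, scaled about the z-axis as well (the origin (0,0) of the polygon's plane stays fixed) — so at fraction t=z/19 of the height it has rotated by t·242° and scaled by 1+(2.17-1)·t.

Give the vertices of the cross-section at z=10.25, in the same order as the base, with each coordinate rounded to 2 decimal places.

t = z/height = 10.25/19 = 0.539474
s = 1 + (scale-1)·z/height = 1 + (2.17-1)·10.25/19 = 1.631184
θ = twist·z/height = 242°·10.25/19 = 130.5526° = 2.278573 rad
cos θ = -0.650146, sin θ = 0.759809 (intermediates below are computed at full precision and shown rounded to 5 d.p.)
v1: (-3,-0.5) → rotate → (2.33034,-1.95435) → ×s → (3.80122,-3.18791) → (3.80,-3.19)
v2: (1,-5) → rotate → (3.14890,4.01054) → ×s → (5.13643,6.54193) → (5.14,6.54)
v3: (4.5,-1.5) → rotate → (-1.78594,4.39436) → ×s → (-2.91320,7.16801) → (-2.91,7.17)
v4: (4.5,1) → rotate → (-3.68547,2.76899) → ×s → (-6.01168,4.51674) → (-6.01,4.52)

Cross-section at z=10.25: (3.80,-3.19) (5.14,6.54) (-2.91,7.17) (-6.01,4.52)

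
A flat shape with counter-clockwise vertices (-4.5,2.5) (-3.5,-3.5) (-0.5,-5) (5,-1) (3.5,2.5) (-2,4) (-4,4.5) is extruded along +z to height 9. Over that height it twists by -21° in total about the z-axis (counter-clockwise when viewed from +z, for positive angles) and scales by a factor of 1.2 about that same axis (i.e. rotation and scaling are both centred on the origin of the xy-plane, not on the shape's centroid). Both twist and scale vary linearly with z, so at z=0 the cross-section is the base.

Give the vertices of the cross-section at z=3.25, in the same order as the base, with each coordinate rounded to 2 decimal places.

Cross-section at z=3.25: (-4.43,3.29) (-4.22,-3.22) (-1.24,-5.24) (5.17,-1.77) (4.07,2.16) (-1.56,4.53) (-3.61,5.35)

t = z/height = 3.25/9 = 0.361111
s = 1 + (scale-1)·z/height = 1 + (1.2-1)·3.25/9 = 1.072222
θ = twist·z/height = -21°·3.25/9 = -7.5833° = -0.132354 rad
cos θ = 0.991254, sin θ = -0.131968 (intermediates below are computed at full precision and shown rounded to 5 d.p.)
v1: (-4.5,2.5) → rotate → (-4.13072,3.07199) → ×s → (-4.42905,3.29386) → (-4.43,3.29)
v2: (-3.5,-3.5) → rotate → (-3.93128,-3.00750) → ×s → (-4.21520,-3.22471) → (-4.22,-3.22)
v3: (-0.5,-5) → rotate → (-1.15547,-4.89029) → ×s → (-1.23892,-5.24347) → (-1.24,-5.24)
v4: (5,-1) → rotate → (4.82430,-1.65109) → ×s → (5.17272,-1.77034) → (5.17,-1.77)
v5: (3.5,2.5) → rotate → (3.79931,2.01625) → ×s → (4.07370,2.16186) → (4.07,2.16)
v6: (-2,4) → rotate → (-1.45464,4.22895) → ×s → (-1.55969,4.53438) → (-1.56,4.53)
v7: (-4,4.5) → rotate → (-3.37116,4.98852) → ×s → (-3.61463,5.34880) → (-3.61,5.35)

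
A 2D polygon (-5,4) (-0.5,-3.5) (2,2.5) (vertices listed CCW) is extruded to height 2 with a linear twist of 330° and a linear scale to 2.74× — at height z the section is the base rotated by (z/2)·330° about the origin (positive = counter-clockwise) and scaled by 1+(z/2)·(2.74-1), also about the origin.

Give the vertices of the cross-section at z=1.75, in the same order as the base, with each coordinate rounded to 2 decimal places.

t = z/height = 1.75/2 = 0.875
s = 1 + (scale-1)·z/height = 1 + (2.74-1)·1.75/2 = 2.522500
θ = twist·z/height = 330°·1.75/2 = 288.7500° = 5.039638 rad
cos θ = 0.321439, sin θ = -0.946930 (intermediates below are computed at full precision and shown rounded to 5 d.p.)
v1: (-5,4) → rotate → (2.18052,6.02041) → ×s → (5.50037,15.18648) → (5.50,15.19)
v2: (-0.5,-3.5) → rotate → (-3.47498,-0.65157) → ×s → (-8.76562,-1.64359) → (-8.77,-1.64)
v3: (2,2.5) → rotate → (3.01020,-1.09026) → ×s → (7.59324,-2.75018) → (7.59,-2.75)

Cross-section at z=1.75: (5.50,15.19) (-8.77,-1.64) (7.59,-2.75)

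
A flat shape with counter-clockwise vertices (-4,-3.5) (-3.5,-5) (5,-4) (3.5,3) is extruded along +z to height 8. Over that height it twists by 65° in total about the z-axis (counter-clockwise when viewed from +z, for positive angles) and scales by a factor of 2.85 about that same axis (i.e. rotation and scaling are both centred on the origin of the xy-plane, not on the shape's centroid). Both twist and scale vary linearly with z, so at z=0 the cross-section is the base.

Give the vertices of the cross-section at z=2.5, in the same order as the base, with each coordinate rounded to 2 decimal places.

t = z/height = 2.5/8 = 0.3125
s = 1 + (scale-1)·z/height = 1 + (2.85-1)·2.5/8 = 1.578125
θ = twist·z/height = 65°·2.5/8 = 20.3125° = 0.354520 rad
cos θ = 0.937813, sin θ = 0.347140 (intermediates below are computed at full precision and shown rounded to 5 d.p.)
v1: (-4,-3.5) → rotate → (-2.53626,-4.67091) → ×s → (-4.00254,-7.37128) → (-4.00,-7.37)
v2: (-3.5,-5) → rotate → (-1.54664,-5.90406) → ×s → (-2.44080,-9.31734) → (-2.44,-9.32)
v3: (5,-4) → rotate → (6.07763,-2.01555) → ×s → (9.59126,-3.18079) → (9.59,-3.18)
v4: (3.5,3) → rotate → (2.24093,4.02843) → ×s → (3.53646,6.35737) → (3.54,6.36)

Cross-section at z=2.5: (-4.00,-7.37) (-2.44,-9.32) (9.59,-3.18) (3.54,6.36)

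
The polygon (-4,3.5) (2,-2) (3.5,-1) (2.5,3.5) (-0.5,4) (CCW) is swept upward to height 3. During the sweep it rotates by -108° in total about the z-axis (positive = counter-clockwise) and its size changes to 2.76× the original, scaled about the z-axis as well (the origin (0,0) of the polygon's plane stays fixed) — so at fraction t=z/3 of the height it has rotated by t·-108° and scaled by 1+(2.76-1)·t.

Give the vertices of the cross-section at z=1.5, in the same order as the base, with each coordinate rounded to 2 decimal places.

t = z/height = 1.5/3 = 0.5
s = 1 + (scale-1)·z/height = 1 + (2.76-1)·1.5/3 = 1.880000
θ = twist·z/height = -108°·1.5/3 = -54.0000° = -0.942478 rad
cos θ = 0.587785, sin θ = -0.809017 (intermediates below are computed at full precision and shown rounded to 5 d.p.)
v1: (-4,3.5) → rotate → (0.48042,5.29332) → ×s → (0.90319,9.95143) → (0.90,9.95)
v2: (2,-2) → rotate → (-0.44246,-2.79360) → ×s → (-0.83183,-5.25198) → (-0.83,-5.25)
v3: (3.5,-1) → rotate → (1.24823,-3.41934) → ×s → (2.34668,-6.42837) → (2.35,-6.43)
v4: (2.5,3.5) → rotate → (4.30102,0.03471) → ×s → (8.08592,0.06525) → (8.09,0.07)
v5: (-0.5,4) → rotate → (2.94218,2.75565) → ×s → (5.53129,5.18062) → (5.53,5.18)

Cross-section at z=1.5: (0.90,9.95) (-0.83,-5.25) (2.35,-6.43) (8.09,0.07) (5.53,5.18)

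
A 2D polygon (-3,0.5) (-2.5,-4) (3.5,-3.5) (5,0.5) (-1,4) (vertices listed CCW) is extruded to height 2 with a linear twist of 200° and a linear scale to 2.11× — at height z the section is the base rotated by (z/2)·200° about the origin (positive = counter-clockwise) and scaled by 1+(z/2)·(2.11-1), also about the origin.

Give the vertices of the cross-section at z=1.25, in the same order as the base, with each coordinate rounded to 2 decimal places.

t = z/height = 1.25/2 = 0.625
s = 1 + (scale-1)·z/height = 1 + (2.11-1)·1.25/2 = 1.693750
θ = twist·z/height = 200°·1.25/2 = 125.0000° = 2.181662 rad
cos θ = -0.573576, sin θ = 0.819152 (intermediates below are computed at full precision and shown rounded to 5 d.p.)
v1: (-3,0.5) → rotate → (1.31115,-2.74424) → ×s → (2.22077,-4.64806) → (2.22,-4.65)
v2: (-2.5,-4) → rotate → (4.71055,0.24643) → ×s → (7.97849,0.41738) → (7.98,0.42)
v3: (3.5,-3.5) → rotate → (0.85951,4.87455) → ×s → (1.45580,8.25627) → (1.46,8.26)
v4: (5,0.5) → rotate → (-3.27746,3.80897) → ×s → (-5.55119,6.45145) → (-5.55,6.45)
v5: (-1,4) → rotate → (-2.70303,-3.11346) → ×s → (-4.57826,-5.27342) → (-4.58,-5.27)

Cross-section at z=1.25: (2.22,-4.65) (7.98,0.42) (1.46,8.26) (-5.55,6.45) (-4.58,-5.27)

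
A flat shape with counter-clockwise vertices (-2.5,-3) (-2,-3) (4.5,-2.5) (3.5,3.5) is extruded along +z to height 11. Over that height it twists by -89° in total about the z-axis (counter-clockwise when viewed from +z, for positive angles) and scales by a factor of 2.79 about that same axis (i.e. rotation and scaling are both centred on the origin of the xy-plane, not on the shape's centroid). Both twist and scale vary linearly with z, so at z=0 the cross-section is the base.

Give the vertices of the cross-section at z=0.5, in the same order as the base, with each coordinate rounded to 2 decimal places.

t = z/height = 0.5/11 = 0.0454545
s = 1 + (scale-1)·z/height = 1 + (2.79-1)·0.5/11 = 1.081364
θ = twist·z/height = -89°·0.5/11 = -4.0455° = -0.070607 rad
cos θ = 0.997508, sin θ = -0.070548 (intermediates below are computed at full precision and shown rounded to 5 d.p.)
v1: (-2.5,-3) → rotate → (-2.70541,-2.81616) → ×s → (-2.92554,-3.04529) → (-2.93,-3.05)
v2: (-2,-3) → rotate → (-2.20666,-2.85143) → ×s → (-2.38620,-3.08343) → (-2.39,-3.08)
v3: (4.5,-2.5) → rotate → (4.31242,-2.81124) → ×s → (4.66329,-3.03997) → (4.66,-3.04)
v4: (3.5,3.5) → rotate → (3.73820,3.24436) → ×s → (4.04235,3.50833) → (4.04,3.51)

Cross-section at z=0.5: (-2.93,-3.05) (-2.39,-3.08) (4.66,-3.04) (4.04,3.51)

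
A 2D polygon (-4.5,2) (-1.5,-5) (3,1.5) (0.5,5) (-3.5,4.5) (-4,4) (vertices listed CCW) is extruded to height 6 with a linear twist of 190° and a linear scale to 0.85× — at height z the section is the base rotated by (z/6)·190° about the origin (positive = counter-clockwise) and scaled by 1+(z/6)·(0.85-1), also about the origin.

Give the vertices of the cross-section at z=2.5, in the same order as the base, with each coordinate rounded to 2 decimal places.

t = z/height = 2.5/6 = 0.416667
s = 1 + (scale-1)·z/height = 1 + (0.85-1)·2.5/6 = 0.937500
θ = twist·z/height = 190°·2.5/6 = 79.1667° = 1.381719 rad
cos θ = 0.187953, sin θ = 0.982178 (intermediates below are computed at full precision and shown rounded to 5 d.p.)
v1: (-4.5,2) → rotate → (-2.81014,-4.04390) → ×s → (-2.63451,-3.79115) → (-2.63,-3.79)
v2: (-1.5,-5) → rotate → (4.62896,-2.41303) → ×s → (4.33965,-2.26222) → (4.34,-2.26)
v3: (3,1.5) → rotate → (-0.90941,3.22846) → ×s → (-0.85257,3.02668) → (-0.85,3.03)
v4: (0.5,5) → rotate → (-4.81691,1.43085) → ×s → (-4.51586,1.34142) → (-4.52,1.34)
v5: (-3.5,4.5) → rotate → (-5.07764,-2.59184) → ×s → (-4.76028,-2.42985) → (-4.76,-2.43)
v6: (-4,4) → rotate → (-4.68052,-3.17690) → ×s → (-4.38799,-2.97834) → (-4.39,-2.98)

Cross-section at z=2.5: (-2.63,-3.79) (4.34,-2.26) (-0.85,3.03) (-4.52,1.34) (-4.76,-2.43) (-4.39,-2.98)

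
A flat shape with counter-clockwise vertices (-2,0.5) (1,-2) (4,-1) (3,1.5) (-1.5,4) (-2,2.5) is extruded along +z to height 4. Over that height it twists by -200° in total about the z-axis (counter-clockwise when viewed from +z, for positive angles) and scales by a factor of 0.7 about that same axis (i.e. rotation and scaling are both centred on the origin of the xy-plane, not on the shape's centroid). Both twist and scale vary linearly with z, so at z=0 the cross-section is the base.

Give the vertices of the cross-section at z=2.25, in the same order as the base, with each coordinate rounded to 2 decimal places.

Cross-section at z=2.25: (1.02,1.38) (-1.85,-0.13) (-2.04,-2.75) (0.20,-2.78) (3.55,-0.12) (2.56,0.74)

t = z/height = 2.25/4 = 0.5625
s = 1 + (scale-1)·z/height = 1 + (0.7-1)·2.25/4 = 0.831250
θ = twist·z/height = -200°·2.25/4 = -112.5000° = -1.963495 rad
cos θ = -0.382683, sin θ = -0.923880 (intermediates below are computed at full precision and shown rounded to 5 d.p.)
v1: (-2,0.5) → rotate → (1.22731,1.65642) → ×s → (1.02020,1.37690) → (1.02,1.38)
v2: (1,-2) → rotate → (-2.23044,-0.15851) → ×s → (-1.85406,-0.13176) → (-1.85,-0.13)
v3: (4,-1) → rotate → (-2.45461,-3.31283) → ×s → (-2.04040,-2.75379) → (-2.04,-2.75)
v4: (3,1.5) → rotate → (0.23777,-3.34566) → ×s → (0.19765,-2.78108) → (0.20,-2.78)
v5: (-1.5,4) → rotate → (4.26954,-0.14491) → ×s → (3.54906,-0.12046) → (3.55,-0.12)
v6: (-2,2.5) → rotate → (3.07507,0.89105) → ×s → (2.55615,0.74069) → (2.56,0.74)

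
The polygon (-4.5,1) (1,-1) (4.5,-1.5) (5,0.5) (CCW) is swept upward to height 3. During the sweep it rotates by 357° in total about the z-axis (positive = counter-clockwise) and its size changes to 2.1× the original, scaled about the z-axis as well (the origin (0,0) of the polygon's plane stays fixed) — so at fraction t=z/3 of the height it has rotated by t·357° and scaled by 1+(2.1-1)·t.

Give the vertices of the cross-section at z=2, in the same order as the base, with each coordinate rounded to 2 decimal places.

t = z/height = 2/3 = 0.666667
s = 1 + (scale-1)·z/height = 1 + (2.1-1)·2/3 = 1.733333
θ = twist·z/height = 357°·2/3 = 238.0000° = 4.153884 rad
cos θ = -0.529919, sin θ = -0.848048 (intermediates below are computed at full precision and shown rounded to 5 d.p.)
v1: (-4.5,1) → rotate → (3.23268,3.28630) → ×s → (5.60332,5.69625) → (5.60,5.70)
v2: (1,-1) → rotate → (-1.37797,-0.31813) → ×s → (-2.38848,-0.55142) → (-2.39,-0.55)
v3: (4.5,-1.5) → rotate → (-3.65671,-3.02134) → ×s → (-6.33830,-5.23699) → (-6.34,-5.24)
v4: (5,0.5) → rotate → (-2.22557,-4.50520) → ×s → (-3.85766,-7.80901) → (-3.86,-7.81)

Cross-section at z=2: (5.60,5.70) (-2.39,-0.55) (-6.34,-5.24) (-3.86,-7.81)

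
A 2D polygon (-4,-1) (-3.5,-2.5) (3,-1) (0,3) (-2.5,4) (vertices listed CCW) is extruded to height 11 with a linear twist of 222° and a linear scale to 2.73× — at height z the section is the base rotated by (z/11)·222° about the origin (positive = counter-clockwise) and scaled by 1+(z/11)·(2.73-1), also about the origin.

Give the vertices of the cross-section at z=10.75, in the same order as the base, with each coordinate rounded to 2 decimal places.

t = z/height = 10.75/11 = 0.977273
s = 1 + (scale-1)·z/height = 1 + (2.73-1)·10.75/11 = 2.690682
θ = twist·z/height = 222°·10.75/11 = 216.9545° = 3.786571 rad
cos θ = -0.799113, sin θ = -0.601181 (intermediates below are computed at full precision and shown rounded to 5 d.p.)
v1: (-4,-1) → rotate → (2.59527,3.20384) → ×s → (6.98304,8.62051) → (6.98,8.62)
v2: (-3.5,-2.5) → rotate → (1.29394,4.10192) → ×s → (3.48158,11.03695) → (3.48,11.04)
v3: (3,-1) → rotate → (-2.99852,-1.00443) → ×s → (-8.06806,-2.70260) → (-8.07,-2.70)
v4: (0,3) → rotate → (1.80354,-2.39734) → ×s → (4.85276,-6.45047) → (4.85,-6.45)
v5: (-2.5,4) → rotate → (4.40251,-1.69350) → ×s → (11.84574,-4.55666) → (11.85,-4.56)

Cross-section at z=10.75: (6.98,8.62) (3.48,11.04) (-8.07,-2.70) (4.85,-6.45) (11.85,-4.56)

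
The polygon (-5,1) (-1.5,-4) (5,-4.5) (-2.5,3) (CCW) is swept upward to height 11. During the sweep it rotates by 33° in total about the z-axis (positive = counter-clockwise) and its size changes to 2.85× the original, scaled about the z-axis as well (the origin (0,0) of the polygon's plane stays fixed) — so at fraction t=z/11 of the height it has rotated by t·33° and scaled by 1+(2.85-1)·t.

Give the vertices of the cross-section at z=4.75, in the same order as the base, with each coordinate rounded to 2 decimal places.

Cross-section at z=4.75: (-9.16,-0.47) (-0.84,-7.64) (10.71,-5.63) (-5.69,4.12)

t = z/height = 4.75/11 = 0.431818
s = 1 + (scale-1)·z/height = 1 + (2.85-1)·4.75/11 = 1.798864
θ = twist·z/height = 33°·4.75/11 = 14.2500° = 0.248709 rad
cos θ = 0.969231, sin θ = 0.246153 (intermediates below are computed at full precision and shown rounded to 5 d.p.)
v1: (-5,1) → rotate → (-5.09231,-0.26154) → ×s → (-9.16037,-0.47047) → (-9.16,-0.47)
v2: (-1.5,-4) → rotate → (-0.46923,-4.24615) → ×s → (-0.84409,-7.63825) → (-0.84,-7.64)
v3: (5,-4.5) → rotate → (5.95384,-3.13077) → ×s → (10.71015,-5.63183) → (10.71,-5.63)
v4: (-2.5,3) → rotate → (-3.16154,2.29231) → ×s → (-5.68717,4.12355) → (-5.69,4.12)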